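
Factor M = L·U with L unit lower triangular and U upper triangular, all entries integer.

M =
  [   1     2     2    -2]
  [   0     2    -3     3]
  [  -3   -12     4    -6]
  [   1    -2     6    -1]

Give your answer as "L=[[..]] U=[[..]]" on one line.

L=[[1,0,0,0],[0,1,0,0],[-3,-3,1,0],[1,-2,-2,1]] U=[[1,2,2,-2],[0,2,-3,3],[0,0,1,-3],[0,0,0,1]]

  row1 -= 0·row0 → [0,2,-3,3]
  row2 -= -3·row0 → [0,-6,10,-12]
  row3 -= 1·row0 → [0,-4,4,1]
  row2 -= -3·row1 → [0,0,1,-3]
  row3 -= -2·row1 → [0,0,-2,7]
  row3 -= -2·row2 → [0,0,0,1]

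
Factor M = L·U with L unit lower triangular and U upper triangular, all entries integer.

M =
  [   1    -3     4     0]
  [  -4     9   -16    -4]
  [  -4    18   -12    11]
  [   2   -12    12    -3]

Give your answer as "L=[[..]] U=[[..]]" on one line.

  R1 -= -4·R0 → [0,-3,0,-4]
  R2 -= -4·R0 → [0,6,4,11]
  R3 -= 2·R0 → [0,-6,4,-3]
  R2 -= -2·R1 → [0,0,4,3]
  R3 -= 2·R1 → [0,0,4,5]
  R3 -= 1·R2 → [0,0,0,2]

L=[[1,0,0,0],[-4,1,0,0],[-4,-2,1,0],[2,2,1,1]] U=[[1,-3,4,0],[0,-3,0,-4],[0,0,4,3],[0,0,0,2]]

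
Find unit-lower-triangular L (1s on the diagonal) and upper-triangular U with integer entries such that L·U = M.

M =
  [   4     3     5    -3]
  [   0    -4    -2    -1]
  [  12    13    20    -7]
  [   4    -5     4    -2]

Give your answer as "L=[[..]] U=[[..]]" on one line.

  R1 -= 0·R0 → [0,-4,-2,-1]
  R2 -= 3·R0 → [0,4,5,2]
  R3 -= 1·R0 → [0,-8,-1,1]
  R2 -= -1·R1 → [0,0,3,1]
  R3 -= 2·R1 → [0,0,3,3]
  R3 -= 1·R2 → [0,0,0,2]

L=[[1,0,0,0],[0,1,0,0],[3,-1,1,0],[1,2,1,1]] U=[[4,3,5,-3],[0,-4,-2,-1],[0,0,3,1],[0,0,0,2]]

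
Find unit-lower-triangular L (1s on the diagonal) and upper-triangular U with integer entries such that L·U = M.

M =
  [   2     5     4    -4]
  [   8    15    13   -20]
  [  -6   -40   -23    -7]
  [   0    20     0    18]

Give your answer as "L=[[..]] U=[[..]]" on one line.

L=[[1,0,0,0],[4,1,0,0],[-3,5,1,0],[0,-4,-3,1]] U=[[2,5,4,-4],[0,-5,-3,-4],[0,0,4,1],[0,0,0,5]]

  row1 -= 4·row0 → [0,-5,-3,-4]
  row2 -= -3·row0 → [0,-25,-11,-19]
  row3 -= 0·row0 → [0,20,0,18]
  row2 -= 5·row1 → [0,0,4,1]
  row3 -= -4·row1 → [0,0,-12,2]
  row3 -= -3·row2 → [0,0,0,5]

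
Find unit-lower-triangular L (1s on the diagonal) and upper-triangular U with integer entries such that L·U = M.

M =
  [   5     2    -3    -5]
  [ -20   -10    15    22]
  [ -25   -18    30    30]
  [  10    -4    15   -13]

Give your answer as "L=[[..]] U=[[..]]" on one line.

L=[[1,0,0,0],[-4,1,0,0],[-5,4,1,0],[2,4,3,1]] U=[[5,2,-3,-5],[0,-2,3,2],[0,0,3,-3],[0,0,0,-2]]

  R1 -= -4·R0 → [0,-2,3,2]
  R2 -= -5·R0 → [0,-8,15,5]
  R3 -= 2·R0 → [0,-8,21,-3]
  R2 -= 4·R1 → [0,0,3,-3]
  R3 -= 4·R1 → [0,0,9,-11]
  R3 -= 3·R2 → [0,0,0,-2]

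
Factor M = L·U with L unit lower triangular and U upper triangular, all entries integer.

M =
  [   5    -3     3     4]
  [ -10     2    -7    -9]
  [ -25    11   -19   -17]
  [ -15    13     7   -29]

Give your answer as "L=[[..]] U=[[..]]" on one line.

L=[[1,0,0,0],[-2,1,0,0],[-5,1,1,0],[-3,-1,-5,1]] U=[[5,-3,3,4],[0,-4,-1,-1],[0,0,-3,4],[0,0,0,2]]

  row1 -= -2·row0 → [0,-4,-1,-1]
  row2 -= -5·row0 → [0,-4,-4,3]
  row3 -= -3·row0 → [0,4,16,-17]
  row2 -= 1·row1 → [0,0,-3,4]
  row3 -= -1·row1 → [0,0,15,-18]
  row3 -= -5·row2 → [0,0,0,2]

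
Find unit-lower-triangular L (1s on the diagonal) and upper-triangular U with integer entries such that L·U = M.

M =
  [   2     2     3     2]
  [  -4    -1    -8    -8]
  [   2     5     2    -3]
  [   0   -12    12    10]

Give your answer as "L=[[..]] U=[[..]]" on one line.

L=[[1,0,0,0],[-2,1,0,0],[1,1,1,0],[0,-4,4,1]] U=[[2,2,3,2],[0,3,-2,-4],[0,0,1,-1],[0,0,0,-2]]

  R1 -= -2·R0 → [0,3,-2,-4]
  R2 -= 1·R0 → [0,3,-1,-5]
  R3 -= 0·R0 → [0,-12,12,10]
  R2 -= 1·R1 → [0,0,1,-1]
  R3 -= -4·R1 → [0,0,4,-6]
  R3 -= 4·R2 → [0,0,0,-2]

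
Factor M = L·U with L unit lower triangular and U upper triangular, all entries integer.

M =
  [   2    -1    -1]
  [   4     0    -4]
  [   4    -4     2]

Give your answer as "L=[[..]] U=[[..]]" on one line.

L=[[1,0,0],[2,1,0],[2,-1,1]] U=[[2,-1,-1],[0,2,-2],[0,0,2]]

  row1 -= 2·row0 → [0,2,-2]
  row2 -= 2·row0 → [0,-2,4]
  row2 -= -1·row1 → [0,0,2]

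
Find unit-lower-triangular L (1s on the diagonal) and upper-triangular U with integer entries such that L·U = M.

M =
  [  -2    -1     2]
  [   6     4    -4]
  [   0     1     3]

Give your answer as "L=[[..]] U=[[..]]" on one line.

L=[[1,0,0],[-3,1,0],[0,1,1]] U=[[-2,-1,2],[0,1,2],[0,0,1]]

  r1 -= -3·r0 → [0,1,2]
  r2 -= 0·r0 → [0,1,3]
  r2 -= 1·r1 → [0,0,1]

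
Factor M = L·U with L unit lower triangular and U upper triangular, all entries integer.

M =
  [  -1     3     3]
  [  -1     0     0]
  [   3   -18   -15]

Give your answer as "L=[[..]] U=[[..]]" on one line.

  r1 -= 1·r0 → [0,-3,-3]
  r2 -= -3·r0 → [0,-9,-6]
  r2 -= 3·r1 → [0,0,3]

L=[[1,0,0],[1,1,0],[-3,3,1]] U=[[-1,3,3],[0,-3,-3],[0,0,3]]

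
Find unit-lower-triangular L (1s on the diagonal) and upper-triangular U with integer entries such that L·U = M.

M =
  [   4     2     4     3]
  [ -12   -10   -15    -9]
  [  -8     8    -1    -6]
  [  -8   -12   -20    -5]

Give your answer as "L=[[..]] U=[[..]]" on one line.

L=[[1,0,0,0],[-3,1,0,0],[-2,-3,1,0],[-2,2,3,1]] U=[[4,2,4,3],[0,-4,-3,0],[0,0,-2,0],[0,0,0,1]]

  row1 -= -3·row0 → [0,-4,-3,0]
  row2 -= -2·row0 → [0,12,7,0]
  row3 -= -2·row0 → [0,-8,-12,1]
  row2 -= -3·row1 → [0,0,-2,0]
  row3 -= 2·row1 → [0,0,-6,1]
  row3 -= 3·row2 → [0,0,0,1]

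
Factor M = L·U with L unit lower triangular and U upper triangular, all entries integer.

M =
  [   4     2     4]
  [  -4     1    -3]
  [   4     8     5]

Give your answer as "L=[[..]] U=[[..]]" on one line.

  r1 -= -1·r0 → [0,3,1]
  r2 -= 1·r0 → [0,6,1]
  r2 -= 2·r1 → [0,0,-1]

L=[[1,0,0],[-1,1,0],[1,2,1]] U=[[4,2,4],[0,3,1],[0,0,-1]]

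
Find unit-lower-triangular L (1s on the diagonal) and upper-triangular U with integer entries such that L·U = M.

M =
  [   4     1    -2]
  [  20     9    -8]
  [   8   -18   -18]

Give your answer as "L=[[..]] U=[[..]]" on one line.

L=[[1,0,0],[5,1,0],[2,-5,1]] U=[[4,1,-2],[0,4,2],[0,0,-4]]

  R1 -= 5·R0 → [0,4,2]
  R2 -= 2·R0 → [0,-20,-14]
  R2 -= -5·R1 → [0,0,-4]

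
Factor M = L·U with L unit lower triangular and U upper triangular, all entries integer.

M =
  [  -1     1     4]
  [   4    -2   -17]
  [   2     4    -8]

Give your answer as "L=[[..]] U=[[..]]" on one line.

  row1 -= -4·row0 → [0,2,-1]
  row2 -= -2·row0 → [0,6,0]
  row2 -= 3·row1 → [0,0,3]

L=[[1,0,0],[-4,1,0],[-2,3,1]] U=[[-1,1,4],[0,2,-1],[0,0,3]]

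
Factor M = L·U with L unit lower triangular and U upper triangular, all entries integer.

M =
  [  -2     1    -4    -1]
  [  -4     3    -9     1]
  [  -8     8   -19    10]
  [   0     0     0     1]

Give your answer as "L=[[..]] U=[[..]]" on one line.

L=[[1,0,0,0],[2,1,0,0],[4,4,1,0],[0,0,0,1]] U=[[-2,1,-4,-1],[0,1,-1,3],[0,0,1,2],[0,0,0,1]]

  R1 -= 2·R0 → [0,1,-1,3]
  R2 -= 4·R0 → [0,4,-3,14]
  R3 -= 0·R0 → [0,0,0,1]
  R2 -= 4·R1 → [0,0,1,2]
  R3 -= 0·R1 → [0,0,0,1]
  R3 -= 0·R2 → [0,0,0,1]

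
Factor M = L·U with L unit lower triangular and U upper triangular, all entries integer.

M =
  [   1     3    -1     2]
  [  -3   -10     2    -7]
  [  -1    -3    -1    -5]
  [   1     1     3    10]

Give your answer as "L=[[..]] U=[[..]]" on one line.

  r1 -= -3·r0 → [0,-1,-1,-1]
  r2 -= -1·r0 → [0,0,-2,-3]
  r3 -= 1·r0 → [0,-2,4,8]
  r2 -= 0·r1 → [0,0,-2,-3]
  r3 -= 2·r1 → [0,0,6,10]
  r3 -= -3·r2 → [0,0,0,1]

L=[[1,0,0,0],[-3,1,0,0],[-1,0,1,0],[1,2,-3,1]] U=[[1,3,-1,2],[0,-1,-1,-1],[0,0,-2,-3],[0,0,0,1]]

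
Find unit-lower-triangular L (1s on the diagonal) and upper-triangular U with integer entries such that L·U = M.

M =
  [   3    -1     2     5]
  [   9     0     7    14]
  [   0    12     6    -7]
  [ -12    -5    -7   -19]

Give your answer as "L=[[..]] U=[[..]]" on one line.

L=[[1,0,0,0],[3,1,0,0],[0,4,1,0],[-4,-3,2,1]] U=[[3,-1,2,5],[0,3,1,-1],[0,0,2,-3],[0,0,0,4]]

  R1 -= 3·R0 → [0,3,1,-1]
  R2 -= 0·R0 → [0,12,6,-7]
  R3 -= -4·R0 → [0,-9,1,1]
  R2 -= 4·R1 → [0,0,2,-3]
  R3 -= -3·R1 → [0,0,4,-2]
  R3 -= 2·R2 → [0,0,0,4]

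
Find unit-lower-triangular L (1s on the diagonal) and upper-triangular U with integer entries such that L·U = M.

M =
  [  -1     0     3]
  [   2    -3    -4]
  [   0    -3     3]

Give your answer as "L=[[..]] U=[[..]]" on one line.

  R1 -= -2·R0 → [0,-3,2]
  R2 -= 0·R0 → [0,-3,3]
  R2 -= 1·R1 → [0,0,1]

L=[[1,0,0],[-2,1,0],[0,1,1]] U=[[-1,0,3],[0,-3,2],[0,0,1]]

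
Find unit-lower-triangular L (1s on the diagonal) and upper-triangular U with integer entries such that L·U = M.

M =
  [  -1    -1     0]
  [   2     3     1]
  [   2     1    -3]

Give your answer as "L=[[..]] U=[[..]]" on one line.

  row1 -= -2·row0 → [0,1,1]
  row2 -= -2·row0 → [0,-1,-3]
  row2 -= -1·row1 → [0,0,-2]

L=[[1,0,0],[-2,1,0],[-2,-1,1]] U=[[-1,-1,0],[0,1,1],[0,0,-2]]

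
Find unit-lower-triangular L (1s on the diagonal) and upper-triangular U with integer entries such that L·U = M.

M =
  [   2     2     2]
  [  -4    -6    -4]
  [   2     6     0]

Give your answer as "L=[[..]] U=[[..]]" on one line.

  R1 -= -2·R0 → [0,-2,0]
  R2 -= 1·R0 → [0,4,-2]
  R2 -= -2·R1 → [0,0,-2]

L=[[1,0,0],[-2,1,0],[1,-2,1]] U=[[2,2,2],[0,-2,0],[0,0,-2]]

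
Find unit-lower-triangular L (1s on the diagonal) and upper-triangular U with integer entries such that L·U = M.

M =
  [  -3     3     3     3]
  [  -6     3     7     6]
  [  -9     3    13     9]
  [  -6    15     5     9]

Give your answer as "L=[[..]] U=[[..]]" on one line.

  R1 -= 2·R0 → [0,-3,1,0]
  R2 -= 3·R0 → [0,-6,4,0]
  R3 -= 2·R0 → [0,9,-1,3]
  R2 -= 2·R1 → [0,0,2,0]
  R3 -= -3·R1 → [0,0,2,3]
  R3 -= 1·R2 → [0,0,0,3]

L=[[1,0,0,0],[2,1,0,0],[3,2,1,0],[2,-3,1,1]] U=[[-3,3,3,3],[0,-3,1,0],[0,0,2,0],[0,0,0,3]]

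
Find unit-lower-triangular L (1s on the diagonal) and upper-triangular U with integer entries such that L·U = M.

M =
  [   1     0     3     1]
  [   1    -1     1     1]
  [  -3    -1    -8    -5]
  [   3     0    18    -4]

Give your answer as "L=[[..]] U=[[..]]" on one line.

  row1 -= 1·row0 → [0,-1,-2,0]
  row2 -= -3·row0 → [0,-1,1,-2]
  row3 -= 3·row0 → [0,0,9,-7]
  row2 -= 1·row1 → [0,0,3,-2]
  row3 -= 0·row1 → [0,0,9,-7]
  row3 -= 3·row2 → [0,0,0,-1]

L=[[1,0,0,0],[1,1,0,0],[-3,1,1,0],[3,0,3,1]] U=[[1,0,3,1],[0,-1,-2,0],[0,0,3,-2],[0,0,0,-1]]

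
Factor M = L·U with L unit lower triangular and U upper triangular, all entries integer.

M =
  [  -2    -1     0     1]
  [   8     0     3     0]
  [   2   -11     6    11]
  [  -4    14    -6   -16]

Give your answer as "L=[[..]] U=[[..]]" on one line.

  r1 -= -4·r0 → [0,-4,3,4]
  r2 -= -1·r0 → [0,-12,6,12]
  r3 -= 2·r0 → [0,16,-6,-18]
  r2 -= 3·r1 → [0,0,-3,0]
  r3 -= -4·r1 → [0,0,6,-2]
  r3 -= -2·r2 → [0,0,0,-2]

L=[[1,0,0,0],[-4,1,0,0],[-1,3,1,0],[2,-4,-2,1]] U=[[-2,-1,0,1],[0,-4,3,4],[0,0,-3,0],[0,0,0,-2]]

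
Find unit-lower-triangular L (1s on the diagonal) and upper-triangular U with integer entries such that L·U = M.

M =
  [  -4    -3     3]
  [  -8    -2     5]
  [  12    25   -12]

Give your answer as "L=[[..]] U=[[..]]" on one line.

  R1 -= 2·R0 → [0,4,-1]
  R2 -= -3·R0 → [0,16,-3]
  R2 -= 4·R1 → [0,0,1]

L=[[1,0,0],[2,1,0],[-3,4,1]] U=[[-4,-3,3],[0,4,-1],[0,0,1]]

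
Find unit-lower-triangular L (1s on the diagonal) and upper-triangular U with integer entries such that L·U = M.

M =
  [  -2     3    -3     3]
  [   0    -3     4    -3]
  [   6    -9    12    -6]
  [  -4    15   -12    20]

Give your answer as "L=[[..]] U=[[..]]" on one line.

L=[[1,0,0,0],[0,1,0,0],[-3,0,1,0],[2,-3,2,1]] U=[[-2,3,-3,3],[0,-3,4,-3],[0,0,3,3],[0,0,0,-1]]

  r1 -= 0·r0 → [0,-3,4,-3]
  r2 -= -3·r0 → [0,0,3,3]
  r3 -= 2·r0 → [0,9,-6,14]
  r2 -= 0·r1 → [0,0,3,3]
  r3 -= -3·r1 → [0,0,6,5]
  r3 -= 2·r2 → [0,0,0,-1]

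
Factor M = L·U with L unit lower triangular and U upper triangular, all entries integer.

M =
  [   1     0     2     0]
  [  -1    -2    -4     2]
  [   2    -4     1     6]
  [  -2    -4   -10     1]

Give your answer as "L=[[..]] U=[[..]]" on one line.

  r1 -= -1·r0 → [0,-2,-2,2]
  r2 -= 2·r0 → [0,-4,-3,6]
  r3 -= -2·r0 → [0,-4,-6,1]
  r2 -= 2·r1 → [0,0,1,2]
  r3 -= 2·r1 → [0,0,-2,-3]
  r3 -= -2·r2 → [0,0,0,1]

L=[[1,0,0,0],[-1,1,0,0],[2,2,1,0],[-2,2,-2,1]] U=[[1,0,2,0],[0,-2,-2,2],[0,0,1,2],[0,0,0,1]]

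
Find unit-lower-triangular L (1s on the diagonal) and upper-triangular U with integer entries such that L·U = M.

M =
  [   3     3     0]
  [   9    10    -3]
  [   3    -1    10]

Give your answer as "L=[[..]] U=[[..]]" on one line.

L=[[1,0,0],[3,1,0],[1,-4,1]] U=[[3,3,0],[0,1,-3],[0,0,-2]]

  R1 -= 3·R0 → [0,1,-3]
  R2 -= 1·R0 → [0,-4,10]
  R2 -= -4·R1 → [0,0,-2]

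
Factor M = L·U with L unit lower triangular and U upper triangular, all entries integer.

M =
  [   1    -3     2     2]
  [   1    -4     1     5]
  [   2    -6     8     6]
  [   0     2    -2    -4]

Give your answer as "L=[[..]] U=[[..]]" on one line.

  row1 -= 1·row0 → [0,-1,-1,3]
  row2 -= 2·row0 → [0,0,4,2]
  row3 -= 0·row0 → [0,2,-2,-4]
  row2 -= 0·row1 → [0,0,4,2]
  row3 -= -2·row1 → [0,0,-4,2]
  row3 -= -1·row2 → [0,0,0,4]

L=[[1,0,0,0],[1,1,0,0],[2,0,1,0],[0,-2,-1,1]] U=[[1,-3,2,2],[0,-1,-1,3],[0,0,4,2],[0,0,0,4]]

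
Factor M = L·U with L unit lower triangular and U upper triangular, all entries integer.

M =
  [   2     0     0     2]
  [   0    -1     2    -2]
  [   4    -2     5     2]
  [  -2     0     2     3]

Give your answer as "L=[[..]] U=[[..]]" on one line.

  row1 -= 0·row0 → [0,-1,2,-2]
  row2 -= 2·row0 → [0,-2,5,-2]
  row3 -= -1·row0 → [0,0,2,5]
  row2 -= 2·row1 → [0,0,1,2]
  row3 -= 0·row1 → [0,0,2,5]
  row3 -= 2·row2 → [0,0,0,1]

L=[[1,0,0,0],[0,1,0,0],[2,2,1,0],[-1,0,2,1]] U=[[2,0,0,2],[0,-1,2,-2],[0,0,1,2],[0,0,0,1]]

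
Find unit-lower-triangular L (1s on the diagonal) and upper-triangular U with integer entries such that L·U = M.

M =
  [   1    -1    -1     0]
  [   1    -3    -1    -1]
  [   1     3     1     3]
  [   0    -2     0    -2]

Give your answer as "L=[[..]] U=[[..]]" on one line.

  r1 -= 1·r0 → [0,-2,0,-1]
  r2 -= 1·r0 → [0,4,2,3]
  r3 -= 0·r0 → [0,-2,0,-2]
  r2 -= -2·r1 → [0,0,2,1]
  r3 -= 1·r1 → [0,0,0,-1]
  r3 -= 0·r2 → [0,0,0,-1]

L=[[1,0,0,0],[1,1,0,0],[1,-2,1,0],[0,1,0,1]] U=[[1,-1,-1,0],[0,-2,0,-1],[0,0,2,1],[0,0,0,-1]]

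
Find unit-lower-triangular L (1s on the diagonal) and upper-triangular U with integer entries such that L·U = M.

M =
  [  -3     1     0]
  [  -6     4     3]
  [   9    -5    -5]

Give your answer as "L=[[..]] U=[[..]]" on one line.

L=[[1,0,0],[2,1,0],[-3,-1,1]] U=[[-3,1,0],[0,2,3],[0,0,-2]]

  row1 -= 2·row0 → [0,2,3]
  row2 -= -3·row0 → [0,-2,-5]
  row2 -= -1·row1 → [0,0,-2]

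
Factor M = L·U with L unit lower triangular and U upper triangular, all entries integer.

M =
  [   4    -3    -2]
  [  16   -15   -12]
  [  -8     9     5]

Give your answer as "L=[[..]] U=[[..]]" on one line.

  r1 -= 4·r0 → [0,-3,-4]
  r2 -= -2·r0 → [0,3,1]
  r2 -= -1·r1 → [0,0,-3]

L=[[1,0,0],[4,1,0],[-2,-1,1]] U=[[4,-3,-2],[0,-3,-4],[0,0,-3]]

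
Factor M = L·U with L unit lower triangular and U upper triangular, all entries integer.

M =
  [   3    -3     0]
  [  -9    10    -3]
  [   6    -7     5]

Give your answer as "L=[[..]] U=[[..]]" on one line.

  R1 -= -3·R0 → [0,1,-3]
  R2 -= 2·R0 → [0,-1,5]
  R2 -= -1·R1 → [0,0,2]

L=[[1,0,0],[-3,1,0],[2,-1,1]] U=[[3,-3,0],[0,1,-3],[0,0,2]]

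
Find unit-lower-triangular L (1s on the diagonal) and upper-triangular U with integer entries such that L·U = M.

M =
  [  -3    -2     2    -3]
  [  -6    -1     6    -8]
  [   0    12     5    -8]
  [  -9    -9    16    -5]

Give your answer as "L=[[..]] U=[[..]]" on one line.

  r1 -= 2·r0 → [0,3,2,-2]
  r2 -= 0·r0 → [0,12,5,-8]
  r3 -= 3·r0 → [0,-3,10,4]
  r2 -= 4·r1 → [0,0,-3,0]
  r3 -= -1·r1 → [0,0,12,2]
  r3 -= -4·r2 → [0,0,0,2]

L=[[1,0,0,0],[2,1,0,0],[0,4,1,0],[3,-1,-4,1]] U=[[-3,-2,2,-3],[0,3,2,-2],[0,0,-3,0],[0,0,0,2]]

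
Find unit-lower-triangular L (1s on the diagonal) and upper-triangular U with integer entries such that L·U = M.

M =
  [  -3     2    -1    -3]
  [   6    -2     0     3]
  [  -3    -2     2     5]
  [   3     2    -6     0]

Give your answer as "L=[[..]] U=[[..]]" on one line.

  r1 -= -2·r0 → [0,2,-2,-3]
  r2 -= 1·r0 → [0,-4,3,8]
  r3 -= -1·r0 → [0,4,-7,-3]
  r2 -= -2·r1 → [0,0,-1,2]
  r3 -= 2·r1 → [0,0,-3,3]
  r3 -= 3·r2 → [0,0,0,-3]

L=[[1,0,0,0],[-2,1,0,0],[1,-2,1,0],[-1,2,3,1]] U=[[-3,2,-1,-3],[0,2,-2,-3],[0,0,-1,2],[0,0,0,-3]]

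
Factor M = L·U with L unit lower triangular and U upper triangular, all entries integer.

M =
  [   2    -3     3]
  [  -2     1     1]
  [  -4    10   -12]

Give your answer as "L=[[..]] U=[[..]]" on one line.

  r1 -= -1·r0 → [0,-2,4]
  r2 -= -2·r0 → [0,4,-6]
  r2 -= -2·r1 → [0,0,2]

L=[[1,0,0],[-1,1,0],[-2,-2,1]] U=[[2,-3,3],[0,-2,4],[0,0,2]]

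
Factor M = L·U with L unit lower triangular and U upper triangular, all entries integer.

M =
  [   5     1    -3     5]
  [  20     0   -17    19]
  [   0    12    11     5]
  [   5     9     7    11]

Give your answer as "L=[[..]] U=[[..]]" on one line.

  row1 -= 4·row0 → [0,-4,-5,-1]
  row2 -= 0·row0 → [0,12,11,5]
  row3 -= 1·row0 → [0,8,10,6]
  row2 -= -3·row1 → [0,0,-4,2]
  row3 -= -2·row1 → [0,0,0,4]
  row3 -= 0·row2 → [0,0,0,4]

L=[[1,0,0,0],[4,1,0,0],[0,-3,1,0],[1,-2,0,1]] U=[[5,1,-3,5],[0,-4,-5,-1],[0,0,-4,2],[0,0,0,4]]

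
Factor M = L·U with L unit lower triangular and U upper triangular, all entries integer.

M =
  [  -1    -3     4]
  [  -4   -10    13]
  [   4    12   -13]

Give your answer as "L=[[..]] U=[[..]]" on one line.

  r1 -= 4·r0 → [0,2,-3]
  r2 -= -4·r0 → [0,0,3]
  r2 -= 0·r1 → [0,0,3]

L=[[1,0,0],[4,1,0],[-4,0,1]] U=[[-1,-3,4],[0,2,-3],[0,0,3]]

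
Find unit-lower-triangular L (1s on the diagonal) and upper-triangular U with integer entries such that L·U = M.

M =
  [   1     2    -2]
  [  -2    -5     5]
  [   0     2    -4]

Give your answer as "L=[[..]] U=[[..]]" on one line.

  R1 -= -2·R0 → [0,-1,1]
  R2 -= 0·R0 → [0,2,-4]
  R2 -= -2·R1 → [0,0,-2]

L=[[1,0,0],[-2,1,0],[0,-2,1]] U=[[1,2,-2],[0,-1,1],[0,0,-2]]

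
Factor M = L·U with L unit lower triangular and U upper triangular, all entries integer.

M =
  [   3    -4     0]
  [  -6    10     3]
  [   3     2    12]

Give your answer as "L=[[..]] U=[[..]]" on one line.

  r1 -= -2·r0 → [0,2,3]
  r2 -= 1·r0 → [0,6,12]
  r2 -= 3·r1 → [0,0,3]

L=[[1,0,0],[-2,1,0],[1,3,1]] U=[[3,-4,0],[0,2,3],[0,0,3]]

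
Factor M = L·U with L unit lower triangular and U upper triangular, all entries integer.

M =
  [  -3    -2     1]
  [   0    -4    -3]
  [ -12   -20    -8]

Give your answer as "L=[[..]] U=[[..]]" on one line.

L=[[1,0,0],[0,1,0],[4,3,1]] U=[[-3,-2,1],[0,-4,-3],[0,0,-3]]

  R1 -= 0·R0 → [0,-4,-3]
  R2 -= 4·R0 → [0,-12,-12]
  R2 -= 3·R1 → [0,0,-3]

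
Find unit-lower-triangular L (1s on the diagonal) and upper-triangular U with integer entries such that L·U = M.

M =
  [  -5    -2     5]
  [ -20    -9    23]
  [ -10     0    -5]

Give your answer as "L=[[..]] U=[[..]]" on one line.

  R1 -= 4·R0 → [0,-1,3]
  R2 -= 2·R0 → [0,4,-15]
  R2 -= -4·R1 → [0,0,-3]

L=[[1,0,0],[4,1,0],[2,-4,1]] U=[[-5,-2,5],[0,-1,3],[0,0,-3]]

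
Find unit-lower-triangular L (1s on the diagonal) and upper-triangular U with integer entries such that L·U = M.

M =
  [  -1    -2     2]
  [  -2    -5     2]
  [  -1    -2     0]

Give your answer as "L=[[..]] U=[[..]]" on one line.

L=[[1,0,0],[2,1,0],[1,0,1]] U=[[-1,-2,2],[0,-1,-2],[0,0,-2]]

  R1 -= 2·R0 → [0,-1,-2]
  R2 -= 1·R0 → [0,0,-2]
  R2 -= 0·R1 → [0,0,-2]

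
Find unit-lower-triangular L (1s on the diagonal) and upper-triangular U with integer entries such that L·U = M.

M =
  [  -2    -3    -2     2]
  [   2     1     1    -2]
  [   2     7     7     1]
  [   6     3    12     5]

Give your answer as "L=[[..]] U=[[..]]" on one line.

L=[[1,0,0,0],[-1,1,0,0],[-1,-2,1,0],[-3,3,3,1]] U=[[-2,-3,-2,2],[0,-2,-1,0],[0,0,3,3],[0,0,0,2]]

  R1 -= -1·R0 → [0,-2,-1,0]
  R2 -= -1·R0 → [0,4,5,3]
  R3 -= -3·R0 → [0,-6,6,11]
  R2 -= -2·R1 → [0,0,3,3]
  R3 -= 3·R1 → [0,0,9,11]
  R3 -= 3·R2 → [0,0,0,2]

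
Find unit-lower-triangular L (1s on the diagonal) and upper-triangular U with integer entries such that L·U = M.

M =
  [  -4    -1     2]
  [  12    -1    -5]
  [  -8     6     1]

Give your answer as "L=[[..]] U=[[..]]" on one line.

  R1 -= -3·R0 → [0,-4,1]
  R2 -= 2·R0 → [0,8,-3]
  R2 -= -2·R1 → [0,0,-1]

L=[[1,0,0],[-3,1,0],[2,-2,1]] U=[[-4,-1,2],[0,-4,1],[0,0,-1]]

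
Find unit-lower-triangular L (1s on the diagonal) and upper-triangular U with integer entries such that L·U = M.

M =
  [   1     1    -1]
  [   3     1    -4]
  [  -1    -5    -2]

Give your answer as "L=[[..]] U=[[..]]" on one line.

  r1 -= 3·r0 → [0,-2,-1]
  r2 -= -1·r0 → [0,-4,-3]
  r2 -= 2·r1 → [0,0,-1]

L=[[1,0,0],[3,1,0],[-1,2,1]] U=[[1,1,-1],[0,-2,-1],[0,0,-1]]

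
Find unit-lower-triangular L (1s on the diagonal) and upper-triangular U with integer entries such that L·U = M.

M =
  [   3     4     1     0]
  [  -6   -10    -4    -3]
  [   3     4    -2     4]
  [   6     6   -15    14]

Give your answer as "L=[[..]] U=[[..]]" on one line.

L=[[1,0,0,0],[-2,1,0,0],[1,0,1,0],[2,1,5,1]] U=[[3,4,1,0],[0,-2,-2,-3],[0,0,-3,4],[0,0,0,-3]]

  r1 -= -2·r0 → [0,-2,-2,-3]
  r2 -= 1·r0 → [0,0,-3,4]
  r3 -= 2·r0 → [0,-2,-17,14]
  r2 -= 0·r1 → [0,0,-3,4]
  r3 -= 1·r1 → [0,0,-15,17]
  r3 -= 5·r2 → [0,0,0,-3]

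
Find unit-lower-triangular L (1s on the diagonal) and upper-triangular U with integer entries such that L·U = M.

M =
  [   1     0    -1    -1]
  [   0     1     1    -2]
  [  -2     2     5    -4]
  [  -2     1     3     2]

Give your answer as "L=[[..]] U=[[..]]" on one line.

L=[[1,0,0,0],[0,1,0,0],[-2,2,1,0],[-2,1,0,1]] U=[[1,0,-1,-1],[0,1,1,-2],[0,0,1,-2],[0,0,0,2]]

  row1 -= 0·row0 → [0,1,1,-2]
  row2 -= -2·row0 → [0,2,3,-6]
  row3 -= -2·row0 → [0,1,1,0]
  row2 -= 2·row1 → [0,0,1,-2]
  row3 -= 1·row1 → [0,0,0,2]
  row3 -= 0·row2 → [0,0,0,2]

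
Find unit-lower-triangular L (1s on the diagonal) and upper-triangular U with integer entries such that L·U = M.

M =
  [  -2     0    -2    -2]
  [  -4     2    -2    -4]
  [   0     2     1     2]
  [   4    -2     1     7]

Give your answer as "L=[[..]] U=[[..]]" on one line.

L=[[1,0,0,0],[2,1,0,0],[0,1,1,0],[-2,-1,1,1]] U=[[-2,0,-2,-2],[0,2,2,0],[0,0,-1,2],[0,0,0,1]]

  r1 -= 2·r0 → [0,2,2,0]
  r2 -= 0·r0 → [0,2,1,2]
  r3 -= -2·r0 → [0,-2,-3,3]
  r2 -= 1·r1 → [0,0,-1,2]
  r3 -= -1·r1 → [0,0,-1,3]
  r3 -= 1·r2 → [0,0,0,1]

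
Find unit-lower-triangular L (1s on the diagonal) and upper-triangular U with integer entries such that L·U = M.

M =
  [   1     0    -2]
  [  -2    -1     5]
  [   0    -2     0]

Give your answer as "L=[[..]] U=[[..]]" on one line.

  r1 -= -2·r0 → [0,-1,1]
  r2 -= 0·r0 → [0,-2,0]
  r2 -= 2·r1 → [0,0,-2]

L=[[1,0,0],[-2,1,0],[0,2,1]] U=[[1,0,-2],[0,-1,1],[0,0,-2]]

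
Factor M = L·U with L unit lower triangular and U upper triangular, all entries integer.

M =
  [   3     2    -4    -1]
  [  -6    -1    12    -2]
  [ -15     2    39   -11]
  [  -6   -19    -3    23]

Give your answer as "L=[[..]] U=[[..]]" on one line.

L=[[1,0,0,0],[-2,1,0,0],[-5,4,1,0],[-2,-5,3,1]] U=[[3,2,-4,-1],[0,3,4,-4],[0,0,3,0],[0,0,0,1]]

  r1 -= -2·r0 → [0,3,4,-4]
  r2 -= -5·r0 → [0,12,19,-16]
  r3 -= -2·r0 → [0,-15,-11,21]
  r2 -= 4·r1 → [0,0,3,0]
  r3 -= -5·r1 → [0,0,9,1]
  r3 -= 3·r2 → [0,0,0,1]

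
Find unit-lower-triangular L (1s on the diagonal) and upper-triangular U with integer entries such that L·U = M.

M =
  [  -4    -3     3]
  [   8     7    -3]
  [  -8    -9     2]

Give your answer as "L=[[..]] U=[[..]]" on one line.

  R1 -= -2·R0 → [0,1,3]
  R2 -= 2·R0 → [0,-3,-4]
  R2 -= -3·R1 → [0,0,5]

L=[[1,0,0],[-2,1,0],[2,-3,1]] U=[[-4,-3,3],[0,1,3],[0,0,5]]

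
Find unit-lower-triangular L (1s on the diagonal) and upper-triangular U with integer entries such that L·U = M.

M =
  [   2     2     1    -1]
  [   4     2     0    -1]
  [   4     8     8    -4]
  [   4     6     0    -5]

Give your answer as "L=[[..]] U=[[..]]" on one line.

  r1 -= 2·r0 → [0,-2,-2,1]
  r2 -= 2·r0 → [0,4,6,-2]
  r3 -= 2·r0 → [0,2,-2,-3]
  r2 -= -2·r1 → [0,0,2,0]
  r3 -= -1·r1 → [0,0,-4,-2]
  r3 -= -2·r2 → [0,0,0,-2]

L=[[1,0,0,0],[2,1,0,0],[2,-2,1,0],[2,-1,-2,1]] U=[[2,2,1,-1],[0,-2,-2,1],[0,0,2,0],[0,0,0,-2]]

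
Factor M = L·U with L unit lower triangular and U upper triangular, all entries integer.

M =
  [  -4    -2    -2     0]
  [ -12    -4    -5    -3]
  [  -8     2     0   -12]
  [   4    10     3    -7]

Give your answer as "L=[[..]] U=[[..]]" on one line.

L=[[1,0,0,0],[3,1,0,0],[2,3,1,0],[-1,4,-3,1]] U=[[-4,-2,-2,0],[0,2,1,-3],[0,0,1,-3],[0,0,0,-4]]

  row1 -= 3·row0 → [0,2,1,-3]
  row2 -= 2·row0 → [0,6,4,-12]
  row3 -= -1·row0 → [0,8,1,-7]
  row2 -= 3·row1 → [0,0,1,-3]
  row3 -= 4·row1 → [0,0,-3,5]
  row3 -= -3·row2 → [0,0,0,-4]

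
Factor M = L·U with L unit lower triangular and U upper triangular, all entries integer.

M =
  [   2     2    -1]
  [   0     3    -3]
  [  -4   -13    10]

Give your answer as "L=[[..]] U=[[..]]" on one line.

L=[[1,0,0],[0,1,0],[-2,-3,1]] U=[[2,2,-1],[0,3,-3],[0,0,-1]]

  R1 -= 0·R0 → [0,3,-3]
  R2 -= -2·R0 → [0,-9,8]
  R2 -= -3·R1 → [0,0,-1]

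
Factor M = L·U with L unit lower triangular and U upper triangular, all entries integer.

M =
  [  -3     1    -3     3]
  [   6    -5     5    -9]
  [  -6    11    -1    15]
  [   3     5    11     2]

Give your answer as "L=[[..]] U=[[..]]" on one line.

  row1 -= -2·row0 → [0,-3,-1,-3]
  row2 -= 2·row0 → [0,9,5,9]
  row3 -= -1·row0 → [0,6,8,5]
  row2 -= -3·row1 → [0,0,2,0]
  row3 -= -2·row1 → [0,0,6,-1]
  row3 -= 3·row2 → [0,0,0,-1]

L=[[1,0,0,0],[-2,1,0,0],[2,-3,1,0],[-1,-2,3,1]] U=[[-3,1,-3,3],[0,-3,-1,-3],[0,0,2,0],[0,0,0,-1]]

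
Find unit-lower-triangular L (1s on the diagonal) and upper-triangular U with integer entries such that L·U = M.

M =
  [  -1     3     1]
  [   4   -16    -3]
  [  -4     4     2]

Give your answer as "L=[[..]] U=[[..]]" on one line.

L=[[1,0,0],[-4,1,0],[4,2,1]] U=[[-1,3,1],[0,-4,1],[0,0,-4]]

  r1 -= -4·r0 → [0,-4,1]
  r2 -= 4·r0 → [0,-8,-2]
  r2 -= 2·r1 → [0,0,-4]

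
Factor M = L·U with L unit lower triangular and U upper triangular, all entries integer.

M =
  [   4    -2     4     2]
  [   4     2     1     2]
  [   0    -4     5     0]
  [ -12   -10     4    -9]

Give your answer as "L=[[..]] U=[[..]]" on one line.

L=[[1,0,0,0],[1,1,0,0],[0,-1,1,0],[-3,-4,2,1]] U=[[4,-2,4,2],[0,4,-3,0],[0,0,2,0],[0,0,0,-3]]

  r1 -= 1·r0 → [0,4,-3,0]
  r2 -= 0·r0 → [0,-4,5,0]
  r3 -= -3·r0 → [0,-16,16,-3]
  r2 -= -1·r1 → [0,0,2,0]
  r3 -= -4·r1 → [0,0,4,-3]
  r3 -= 2·r2 → [0,0,0,-3]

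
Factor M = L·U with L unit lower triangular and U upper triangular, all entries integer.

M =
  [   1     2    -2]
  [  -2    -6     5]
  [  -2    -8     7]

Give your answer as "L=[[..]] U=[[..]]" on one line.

L=[[1,0,0],[-2,1,0],[-2,2,1]] U=[[1,2,-2],[0,-2,1],[0,0,1]]

  R1 -= -2·R0 → [0,-2,1]
  R2 -= -2·R0 → [0,-4,3]
  R2 -= 2·R1 → [0,0,1]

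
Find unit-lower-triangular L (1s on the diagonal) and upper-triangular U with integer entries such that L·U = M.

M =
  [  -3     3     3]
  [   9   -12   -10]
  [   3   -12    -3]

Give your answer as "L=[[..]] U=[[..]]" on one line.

  R1 -= -3·R0 → [0,-3,-1]
  R2 -= -1·R0 → [0,-9,0]
  R2 -= 3·R1 → [0,0,3]

L=[[1,0,0],[-3,1,0],[-1,3,1]] U=[[-3,3,3],[0,-3,-1],[0,0,3]]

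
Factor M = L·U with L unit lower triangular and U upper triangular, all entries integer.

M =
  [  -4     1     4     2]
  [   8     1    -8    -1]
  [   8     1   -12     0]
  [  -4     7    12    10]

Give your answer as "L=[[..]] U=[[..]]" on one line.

L=[[1,0,0,0],[-2,1,0,0],[-2,1,1,0],[1,2,-2,1]] U=[[-4,1,4,2],[0,3,0,3],[0,0,-4,1],[0,0,0,4]]

  row1 -= -2·row0 → [0,3,0,3]
  row2 -= -2·row0 → [0,3,-4,4]
  row3 -= 1·row0 → [0,6,8,8]
  row2 -= 1·row1 → [0,0,-4,1]
  row3 -= 2·row1 → [0,0,8,2]
  row3 -= -2·row2 → [0,0,0,4]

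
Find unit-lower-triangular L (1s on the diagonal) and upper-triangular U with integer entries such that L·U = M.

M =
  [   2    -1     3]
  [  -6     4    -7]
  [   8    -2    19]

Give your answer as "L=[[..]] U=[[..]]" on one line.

  R1 -= -3·R0 → [0,1,2]
  R2 -= 4·R0 → [0,2,7]
  R2 -= 2·R1 → [0,0,3]

L=[[1,0,0],[-3,1,0],[4,2,1]] U=[[2,-1,3],[0,1,2],[0,0,3]]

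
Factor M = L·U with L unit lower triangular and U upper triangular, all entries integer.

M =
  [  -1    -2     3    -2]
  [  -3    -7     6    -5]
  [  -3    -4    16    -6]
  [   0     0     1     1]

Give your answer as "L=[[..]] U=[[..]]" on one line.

  r1 -= 3·r0 → [0,-1,-3,1]
  r2 -= 3·r0 → [0,2,7,0]
  r3 -= 0·r0 → [0,0,1,1]
  r2 -= -2·r1 → [0,0,1,2]
  r3 -= 0·r1 → [0,0,1,1]
  r3 -= 1·r2 → [0,0,0,-1]

L=[[1,0,0,0],[3,1,0,0],[3,-2,1,0],[0,0,1,1]] U=[[-1,-2,3,-2],[0,-1,-3,1],[0,0,1,2],[0,0,0,-1]]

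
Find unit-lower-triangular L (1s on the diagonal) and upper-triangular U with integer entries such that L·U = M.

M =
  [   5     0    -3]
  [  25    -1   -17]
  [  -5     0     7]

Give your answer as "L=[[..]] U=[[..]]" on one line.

L=[[1,0,0],[5,1,0],[-1,0,1]] U=[[5,0,-3],[0,-1,-2],[0,0,4]]

  row1 -= 5·row0 → [0,-1,-2]
  row2 -= -1·row0 → [0,0,4]
  row2 -= 0·row1 → [0,0,4]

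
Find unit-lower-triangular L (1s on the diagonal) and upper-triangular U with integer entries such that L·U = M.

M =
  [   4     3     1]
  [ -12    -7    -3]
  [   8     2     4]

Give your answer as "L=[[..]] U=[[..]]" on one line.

L=[[1,0,0],[-3,1,0],[2,-2,1]] U=[[4,3,1],[0,2,0],[0,0,2]]

  r1 -= -3·r0 → [0,2,0]
  r2 -= 2·r0 → [0,-4,2]
  r2 -= -2·r1 → [0,0,2]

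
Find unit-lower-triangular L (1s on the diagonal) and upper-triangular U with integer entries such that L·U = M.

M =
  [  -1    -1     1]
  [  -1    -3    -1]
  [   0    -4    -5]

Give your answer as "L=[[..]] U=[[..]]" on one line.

  r1 -= 1·r0 → [0,-2,-2]
  r2 -= 0·r0 → [0,-4,-5]
  r2 -= 2·r1 → [0,0,-1]

L=[[1,0,0],[1,1,0],[0,2,1]] U=[[-1,-1,1],[0,-2,-2],[0,0,-1]]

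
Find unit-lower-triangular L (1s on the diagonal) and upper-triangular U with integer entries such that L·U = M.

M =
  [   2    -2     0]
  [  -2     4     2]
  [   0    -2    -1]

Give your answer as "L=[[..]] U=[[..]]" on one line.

L=[[1,0,0],[-1,1,0],[0,-1,1]] U=[[2,-2,0],[0,2,2],[0,0,1]]

  r1 -= -1·r0 → [0,2,2]
  r2 -= 0·r0 → [0,-2,-1]
  r2 -= -1·r1 → [0,0,1]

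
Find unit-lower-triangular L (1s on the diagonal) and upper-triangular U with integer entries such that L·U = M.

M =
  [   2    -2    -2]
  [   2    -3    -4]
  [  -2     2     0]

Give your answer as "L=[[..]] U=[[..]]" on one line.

  row1 -= 1·row0 → [0,-1,-2]
  row2 -= -1·row0 → [0,0,-2]
  row2 -= 0·row1 → [0,0,-2]

L=[[1,0,0],[1,1,0],[-1,0,1]] U=[[2,-2,-2],[0,-1,-2],[0,0,-2]]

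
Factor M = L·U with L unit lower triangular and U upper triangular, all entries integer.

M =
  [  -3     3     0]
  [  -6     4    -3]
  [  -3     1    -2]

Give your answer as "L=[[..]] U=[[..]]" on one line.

  R1 -= 2·R0 → [0,-2,-3]
  R2 -= 1·R0 → [0,-2,-2]
  R2 -= 1·R1 → [0,0,1]

L=[[1,0,0],[2,1,0],[1,1,1]] U=[[-3,3,0],[0,-2,-3],[0,0,1]]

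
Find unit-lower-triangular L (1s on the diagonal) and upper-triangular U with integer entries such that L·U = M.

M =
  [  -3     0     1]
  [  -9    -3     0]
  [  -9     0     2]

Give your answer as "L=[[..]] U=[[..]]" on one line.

  row1 -= 3·row0 → [0,-3,-3]
  row2 -= 3·row0 → [0,0,-1]
  row2 -= 0·row1 → [0,0,-1]

L=[[1,0,0],[3,1,0],[3,0,1]] U=[[-3,0,1],[0,-3,-3],[0,0,-1]]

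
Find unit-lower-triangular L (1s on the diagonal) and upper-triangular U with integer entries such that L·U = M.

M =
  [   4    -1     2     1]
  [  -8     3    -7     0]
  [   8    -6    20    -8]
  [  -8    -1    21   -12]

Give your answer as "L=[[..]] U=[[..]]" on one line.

  r1 -= -2·r0 → [0,1,-3,2]
  r2 -= 2·r0 → [0,-4,16,-10]
  r3 -= -2·r0 → [0,-3,25,-10]
  r2 -= -4·r1 → [0,0,4,-2]
  r3 -= -3·r1 → [0,0,16,-4]
  r3 -= 4·r2 → [0,0,0,4]

L=[[1,0,0,0],[-2,1,0,0],[2,-4,1,0],[-2,-3,4,1]] U=[[4,-1,2,1],[0,1,-3,2],[0,0,4,-2],[0,0,0,4]]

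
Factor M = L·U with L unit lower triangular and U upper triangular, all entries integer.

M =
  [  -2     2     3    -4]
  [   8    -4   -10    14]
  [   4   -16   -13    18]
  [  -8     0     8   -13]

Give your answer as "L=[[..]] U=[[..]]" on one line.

  r1 -= -4·r0 → [0,4,2,-2]
  r2 -= -2·r0 → [0,-12,-7,10]
  r3 -= 4·r0 → [0,-8,-4,3]
  r2 -= -3·r1 → [0,0,-1,4]
  r3 -= -2·r1 → [0,0,0,-1]
  r3 -= 0·r2 → [0,0,0,-1]

L=[[1,0,0,0],[-4,1,0,0],[-2,-3,1,0],[4,-2,0,1]] U=[[-2,2,3,-4],[0,4,2,-2],[0,0,-1,4],[0,0,0,-1]]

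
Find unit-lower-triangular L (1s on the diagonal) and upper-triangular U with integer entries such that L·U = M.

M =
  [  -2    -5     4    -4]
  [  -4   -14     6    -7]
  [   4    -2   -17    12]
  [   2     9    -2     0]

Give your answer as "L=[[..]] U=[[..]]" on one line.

  r1 -= 2·r0 → [0,-4,-2,1]
  r2 -= -2·r0 → [0,-12,-9,4]
  r3 -= -1·r0 → [0,4,2,-4]
  r2 -= 3·r1 → [0,0,-3,1]
  r3 -= -1·r1 → [0,0,0,-3]
  r3 -= 0·r2 → [0,0,0,-3]

L=[[1,0,0,0],[2,1,0,0],[-2,3,1,0],[-1,-1,0,1]] U=[[-2,-5,4,-4],[0,-4,-2,1],[0,0,-3,1],[0,0,0,-3]]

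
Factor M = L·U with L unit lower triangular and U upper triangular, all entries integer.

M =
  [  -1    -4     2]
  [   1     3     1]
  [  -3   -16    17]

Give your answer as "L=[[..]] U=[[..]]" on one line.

L=[[1,0,0],[-1,1,0],[3,4,1]] U=[[-1,-4,2],[0,-1,3],[0,0,-1]]

  r1 -= -1·r0 → [0,-1,3]
  r2 -= 3·r0 → [0,-4,11]
  r2 -= 4·r1 → [0,0,-1]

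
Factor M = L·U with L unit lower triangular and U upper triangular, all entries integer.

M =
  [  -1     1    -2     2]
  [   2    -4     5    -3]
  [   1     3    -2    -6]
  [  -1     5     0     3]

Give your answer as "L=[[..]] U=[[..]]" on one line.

  row1 -= -2·row0 → [0,-2,1,1]
  row2 -= -1·row0 → [0,4,-4,-4]
  row3 -= 1·row0 → [0,4,2,1]
  row2 -= -2·row1 → [0,0,-2,-2]
  row3 -= -2·row1 → [0,0,4,3]
  row3 -= -2·row2 → [0,0,0,-1]

L=[[1,0,0,0],[-2,1,0,0],[-1,-2,1,0],[1,-2,-2,1]] U=[[-1,1,-2,2],[0,-2,1,1],[0,0,-2,-2],[0,0,0,-1]]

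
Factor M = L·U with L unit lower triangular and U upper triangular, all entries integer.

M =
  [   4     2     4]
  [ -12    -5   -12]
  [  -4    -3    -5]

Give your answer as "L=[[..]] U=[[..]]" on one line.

  row1 -= -3·row0 → [0,1,0]
  row2 -= -1·row0 → [0,-1,-1]
  row2 -= -1·row1 → [0,0,-1]

L=[[1,0,0],[-3,1,0],[-1,-1,1]] U=[[4,2,4],[0,1,0],[0,0,-1]]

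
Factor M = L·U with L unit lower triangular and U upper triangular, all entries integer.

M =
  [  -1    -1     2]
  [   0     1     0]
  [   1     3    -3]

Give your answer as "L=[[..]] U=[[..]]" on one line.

  r1 -= 0·r0 → [0,1,0]
  r2 -= -1·r0 → [0,2,-1]
  r2 -= 2·r1 → [0,0,-1]

L=[[1,0,0],[0,1,0],[-1,2,1]] U=[[-1,-1,2],[0,1,0],[0,0,-1]]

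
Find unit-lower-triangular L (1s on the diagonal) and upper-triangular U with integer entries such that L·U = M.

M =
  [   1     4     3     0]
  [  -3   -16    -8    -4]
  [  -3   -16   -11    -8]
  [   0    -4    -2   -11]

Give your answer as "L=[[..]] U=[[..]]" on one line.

  row1 -= -3·row0 → [0,-4,1,-4]
  row2 -= -3·row0 → [0,-4,-2,-8]
  row3 -= 0·row0 → [0,-4,-2,-11]
  row2 -= 1·row1 → [0,0,-3,-4]
  row3 -= 1·row1 → [0,0,-3,-7]
  row3 -= 1·row2 → [0,0,0,-3]

L=[[1,0,0,0],[-3,1,0,0],[-3,1,1,0],[0,1,1,1]] U=[[1,4,3,0],[0,-4,1,-4],[0,0,-3,-4],[0,0,0,-3]]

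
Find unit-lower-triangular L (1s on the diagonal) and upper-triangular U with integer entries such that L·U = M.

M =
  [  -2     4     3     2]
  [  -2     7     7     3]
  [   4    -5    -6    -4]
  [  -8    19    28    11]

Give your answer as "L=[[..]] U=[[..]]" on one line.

  r1 -= 1·r0 → [0,3,4,1]
  r2 -= -2·r0 → [0,3,0,0]
  r3 -= 4·r0 → [0,3,16,3]
  r2 -= 1·r1 → [0,0,-4,-1]
  r3 -= 1·r1 → [0,0,12,2]
  r3 -= -3·r2 → [0,0,0,-1]

L=[[1,0,0,0],[1,1,0,0],[-2,1,1,0],[4,1,-3,1]] U=[[-2,4,3,2],[0,3,4,1],[0,0,-4,-1],[0,0,0,-1]]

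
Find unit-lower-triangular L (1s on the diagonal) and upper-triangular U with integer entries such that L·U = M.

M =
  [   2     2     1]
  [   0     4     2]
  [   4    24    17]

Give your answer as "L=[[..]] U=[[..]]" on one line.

  r1 -= 0·r0 → [0,4,2]
  r2 -= 2·r0 → [0,20,15]
  r2 -= 5·r1 → [0,0,5]

L=[[1,0,0],[0,1,0],[2,5,1]] U=[[2,2,1],[0,4,2],[0,0,5]]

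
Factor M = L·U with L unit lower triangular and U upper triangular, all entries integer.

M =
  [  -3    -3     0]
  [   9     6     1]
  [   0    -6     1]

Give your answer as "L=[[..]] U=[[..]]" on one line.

  R1 -= -3·R0 → [0,-3,1]
  R2 -= 0·R0 → [0,-6,1]
  R2 -= 2·R1 → [0,0,-1]

L=[[1,0,0],[-3,1,0],[0,2,1]] U=[[-3,-3,0],[0,-3,1],[0,0,-1]]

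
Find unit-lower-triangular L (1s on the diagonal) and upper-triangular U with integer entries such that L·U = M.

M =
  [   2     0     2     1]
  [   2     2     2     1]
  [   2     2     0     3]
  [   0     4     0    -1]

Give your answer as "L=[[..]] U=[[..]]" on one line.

  r1 -= 1·r0 → [0,2,0,0]
  r2 -= 1·r0 → [0,2,-2,2]
  r3 -= 0·r0 → [0,4,0,-1]
  r2 -= 1·r1 → [0,0,-2,2]
  r3 -= 2·r1 → [0,0,0,-1]
  r3 -= 0·r2 → [0,0,0,-1]

L=[[1,0,0,0],[1,1,0,0],[1,1,1,0],[0,2,0,1]] U=[[2,0,2,1],[0,2,0,0],[0,0,-2,2],[0,0,0,-1]]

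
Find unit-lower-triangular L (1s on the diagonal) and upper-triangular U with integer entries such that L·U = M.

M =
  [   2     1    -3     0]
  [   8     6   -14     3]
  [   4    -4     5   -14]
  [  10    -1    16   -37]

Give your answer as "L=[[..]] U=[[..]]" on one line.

L=[[1,0,0,0],[4,1,0,0],[2,-3,1,0],[5,-3,5,1]] U=[[2,1,-3,0],[0,2,-2,3],[0,0,5,-5],[0,0,0,-3]]

  row1 -= 4·row0 → [0,2,-2,3]
  row2 -= 2·row0 → [0,-6,11,-14]
  row3 -= 5·row0 → [0,-6,31,-37]
  row2 -= -3·row1 → [0,0,5,-5]
  row3 -= -3·row1 → [0,0,25,-28]
  row3 -= 5·row2 → [0,0,0,-3]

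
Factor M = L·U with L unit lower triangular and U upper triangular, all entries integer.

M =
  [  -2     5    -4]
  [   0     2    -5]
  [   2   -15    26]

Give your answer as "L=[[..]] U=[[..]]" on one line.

  R1 -= 0·R0 → [0,2,-5]
  R2 -= -1·R0 → [0,-10,22]
  R2 -= -5·R1 → [0,0,-3]

L=[[1,0,0],[0,1,0],[-1,-5,1]] U=[[-2,5,-4],[0,2,-5],[0,0,-3]]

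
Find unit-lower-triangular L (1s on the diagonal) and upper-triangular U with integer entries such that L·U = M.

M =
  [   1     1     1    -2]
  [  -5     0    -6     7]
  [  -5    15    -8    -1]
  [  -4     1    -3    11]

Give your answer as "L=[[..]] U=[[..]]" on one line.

L=[[1,0,0,0],[-5,1,0,0],[-5,4,1,0],[-4,1,2,1]] U=[[1,1,1,-2],[0,5,-1,-3],[0,0,1,1],[0,0,0,4]]

  R1 -= -5·R0 → [0,5,-1,-3]
  R2 -= -5·R0 → [0,20,-3,-11]
  R3 -= -4·R0 → [0,5,1,3]
  R2 -= 4·R1 → [0,0,1,1]
  R3 -= 1·R1 → [0,0,2,6]
  R3 -= 2·R2 → [0,0,0,4]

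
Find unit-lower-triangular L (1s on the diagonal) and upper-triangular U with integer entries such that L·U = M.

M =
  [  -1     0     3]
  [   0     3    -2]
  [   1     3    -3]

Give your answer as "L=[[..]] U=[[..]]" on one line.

  r1 -= 0·r0 → [0,3,-2]
  r2 -= -1·r0 → [0,3,0]
  r2 -= 1·r1 → [0,0,2]

L=[[1,0,0],[0,1,0],[-1,1,1]] U=[[-1,0,3],[0,3,-2],[0,0,2]]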